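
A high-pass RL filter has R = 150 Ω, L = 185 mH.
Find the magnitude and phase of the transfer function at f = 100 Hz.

Step 1 — Angular frequency: ω = 2π·100 = 628.3 rad/s.
Step 2 — Transfer function: H(jω) = jωL/(R + jωL).
Step 3 — Numerator jωL = j·116.2; denominator R + jωL = 150 + j116.2.
Step 4 — H = 0.3752 + j0.4842.
Step 5 — Magnitude: |H| = 0.6125 (-4.3 dB); phase: φ = 52.2°.

|H| = 0.6125 (-4.3 dB), φ = 52.2°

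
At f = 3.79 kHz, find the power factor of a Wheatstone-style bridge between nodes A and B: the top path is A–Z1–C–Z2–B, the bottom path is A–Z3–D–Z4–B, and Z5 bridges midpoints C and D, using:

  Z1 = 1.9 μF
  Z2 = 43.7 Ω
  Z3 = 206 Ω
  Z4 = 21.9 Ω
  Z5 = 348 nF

Step 1 — Angular frequency: ω = 2π·f = 2π·3790 = 2.381e+04 rad/s.
Step 2 — Component impedances:
  Z1: Z = 1/(jωC) = -j/(ω·C) = 0 - j22.1 Ω
  Z2: Z = R = 43.7 Ω
  Z3: Z = R = 206 Ω
  Z4: Z = R = 21.9 Ω
  Z5: Z = 1/(jωC) = -j/(ω·C) = 0 - j120.7 Ω
Step 3 — Bridge requires nodal analysis (the Z5 bridge couples midpoints C and D, so the two paths cannot be reduced to a simple series/parallel combination). Setting node B to ground and injecting 1 A at node A, the 3-node admittance system at A, C, D solves to V_A = Z_AB = 36.95 - j23.71 Ω = 43.9∠-32.7° Ω.
Step 4 — Power factor: PF = cos(φ) = Re(Z)/|Z| = 36.946/43.899 = 0.8416.
Step 5 — Type: Im(Z) = -23.71 ⇒ leading (phase φ = -32.7°).

PF = 0.8416 (leading, φ = -32.7°)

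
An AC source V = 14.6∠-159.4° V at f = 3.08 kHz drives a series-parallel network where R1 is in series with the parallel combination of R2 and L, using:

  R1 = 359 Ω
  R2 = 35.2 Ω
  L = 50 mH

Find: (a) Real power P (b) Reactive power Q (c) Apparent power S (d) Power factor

Step 1 — Angular frequency: ω = 2π·f = 2π·3080 = 1.935e+04 rad/s.
Step 2 — Component impedances:
  R1: Z = R = 359 Ω
  R2: Z = R = 35.2 Ω
  L: Z = jωL = j·1.935e+04·0.05 = 0 + j967.6 Ω
Step 3 — Parallel branch: R2 || L = 1/(1/R2 + 1/L) = 35.15 + j1.279 Ω.
Step 4 — Series with R1: Z_total = R1 + (R2 || L) = 394.2 + j1.279 Ω = 394.2∠0.2° Ω.
Step 5 — Source phasor: V = 14.6∠-159.4° V = -13.67 - j5.137 V.
Step 6 — Current: I = V / Z = -0.03471 - j0.01292 A = 0.03704∠-159.6° A.
Step 7 — Complex power: S = V·I* = 0.5408 + j0.001755 VA.
Step 8 — Real power: P = Re(S) = 0.5408 W.
Step 9 — Reactive power: Q = Im(S) = 0.001755 VAR.
Step 10 — Apparent power: |S| = 0.5408 VA.
Step 11 — Power factor: PF = P/|S| = 1 (lagging).

(a) P = 0.5408 W  (b) Q = 0.001755 VAR  (c) S = 0.5408 VA  (d) PF = 1 (lagging)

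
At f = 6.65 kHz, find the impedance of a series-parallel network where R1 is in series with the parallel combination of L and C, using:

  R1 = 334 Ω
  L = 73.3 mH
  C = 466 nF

Step 1 — Angular frequency: ω = 2π·f = 2π·6650 = 4.178e+04 rad/s.
Step 2 — Component impedances:
  R1: Z = R = 334 Ω
  L: Z = jωL = j·4.178e+04·0.0733 = 0 + j3063 Ω
  C: Z = 1/(jωC) = -j/(ω·C) = 0 - j51.36 Ω
Step 3 — Parallel branch: L || C = 1/(1/L + 1/C) = 0 - j52.23 Ω.
Step 4 — Series with R1: Z_total = R1 + (L || C) = 334 - j52.23 Ω = 338.1∠-8.9° Ω.

Z = 334 - j52.23 Ω = 338.1∠-8.9° Ω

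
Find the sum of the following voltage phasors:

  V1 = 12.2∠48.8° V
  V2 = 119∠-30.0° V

Step 1 — Convert each phasor to rectangular form:
  V1 = 12.2·(cos(48.8°) + j·sin(48.8°)) = 8.036 + j9.179 V
  V2 = 119·(cos(-30.0°) + j·sin(-30.0°)) = 103.1 - j59.5 V
Step 2 — Sum components: V_total = 111.1 - j50.32 V.
Step 3 — Convert to polar: |V_total| = 122 V, ∠V_total = -24.4°.

V_total = 122∠-24.4° V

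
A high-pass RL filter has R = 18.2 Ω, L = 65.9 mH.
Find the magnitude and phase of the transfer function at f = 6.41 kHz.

Step 1 — Angular frequency: ω = 2π·6410 = 4.028e+04 rad/s.
Step 2 — Transfer function: H(jω) = jωL/(R + jωL).
Step 3 — Numerator jωL = j·2654; denominator R + jωL = 18.2 + j2654.
Step 4 — H = 1 + j0.006857.
Step 5 — Magnitude: |H| = 1 (-0.0 dB); phase: φ = 0.4°.

|H| = 1 (-0.0 dB), φ = 0.4°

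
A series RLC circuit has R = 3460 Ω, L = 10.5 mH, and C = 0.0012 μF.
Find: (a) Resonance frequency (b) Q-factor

Step 1 — Resonance condition Im(Z)=0 gives ω₀ = 1/√(LC).
Step 2 — ω₀ = 1/√(0.0105·1.2e-09) = 2.817e+05 rad/s.
Step 3 — f₀ = ω₀/(2π) = 4.484e+04 Hz.
Step 4 — Series Q: Q = ω₀L/R = 2.817e+05·0.0105/3460 = 0.8549.

(a) f₀ = 4.484e+04 Hz  (b) Q = 0.8549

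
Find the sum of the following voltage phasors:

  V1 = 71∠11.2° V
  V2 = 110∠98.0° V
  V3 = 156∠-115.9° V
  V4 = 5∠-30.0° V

Step 1 — Convert each phasor to rectangular form:
  V1 = 71·(cos(11.2°) + j·sin(11.2°)) = 69.65 + j13.79 V
  V2 = 110·(cos(98.0°) + j·sin(98.0°)) = -15.31 + j108.9 V
  V3 = 156·(cos(-115.9°) + j·sin(-115.9°)) = -68.14 - j140.3 V
  V4 = 5·(cos(-30.0°) + j·sin(-30.0°)) = 4.33 - j2.5 V
Step 2 — Sum components: V_total = -9.472 - j20.11 V.
Step 3 — Convert to polar: |V_total| = 22.23 V, ∠V_total = -115.2°.

V_total = 22.23∠-115.2° V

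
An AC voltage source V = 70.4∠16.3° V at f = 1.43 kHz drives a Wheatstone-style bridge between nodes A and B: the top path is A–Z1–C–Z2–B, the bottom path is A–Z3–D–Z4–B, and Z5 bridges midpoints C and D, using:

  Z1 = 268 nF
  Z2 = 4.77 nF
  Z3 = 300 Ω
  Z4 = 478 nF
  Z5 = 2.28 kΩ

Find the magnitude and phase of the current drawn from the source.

Step 1 — Angular frequency: ω = 2π·f = 2π·1430 = 8985 rad/s.
Step 2 — Component impedances:
  Z1: Z = 1/(jωC) = -j/(ω·C) = 0 - j415.3 Ω
  Z2: Z = 1/(jωC) = -j/(ω·C) = 0 - j2.333e+04 Ω
  Z3: Z = R = 300 Ω
  Z4: Z = 1/(jωC) = -j/(ω·C) = 0 - j232.8 Ω
  Z5: Z = R = 2280 Ω
Step 3 — Bridge requires nodal analysis (the Z5 bridge couples midpoints C and D, so the two paths cannot be reduced to a simple series/parallel combination). Setting node B to ground and injecting 1 A at node A, the 3-node admittance system at A, C, D solves to V_A = Z_AB = 261.8 - j239.5 Ω = 354.9∠-42.5° Ω.
Step 4 — Source phasor: V = 70.4∠16.3° V = 67.57 + j19.76 V.
Step 5 — Ohm's law: I = V / Z_total = (67.57 + j19.76) / (261.8 - j239.5) = 0.1029 + j0.1696 A.
Step 6 — Convert to polar: |I| = 0.1984 A, ∠I = 58.8°.

I = 0.1984∠58.8° A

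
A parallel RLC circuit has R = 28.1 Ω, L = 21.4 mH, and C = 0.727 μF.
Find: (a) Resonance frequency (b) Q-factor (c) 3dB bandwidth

Step 1 — Resonance: ω₀ = 1/√(LC) = 1/√(0.0214·7.27e-07) = 8017 rad/s.
Step 2 — f₀ = ω₀/(2π) = 1276 Hz.
Step 3 — Parallel Q: Q = R/(ω₀L) = 28.1/(8017·0.0214) = 0.1638.
Step 4 — Bandwidth: Δω = ω₀/Q = 4.895e+04 rad/s; BW = Δω/(2π) = 7791 Hz.

(a) f₀ = 1276 Hz  (b) Q = 0.1638  (c) BW = 7791 Hz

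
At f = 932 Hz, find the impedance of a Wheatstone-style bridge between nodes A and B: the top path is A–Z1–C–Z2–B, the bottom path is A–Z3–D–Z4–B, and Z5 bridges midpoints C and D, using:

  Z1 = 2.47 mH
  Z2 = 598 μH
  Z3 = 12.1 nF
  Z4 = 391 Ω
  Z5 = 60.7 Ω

Step 1 — Angular frequency: ω = 2π·f = 2π·932 = 5856 rad/s.
Step 2 — Component impedances:
  Z1: Z = jωL = j·5856·0.00247 = 0 + j14.46 Ω
  Z2: Z = jωL = j·5856·0.000598 = 0 + j3.502 Ω
  Z3: Z = 1/(jωC) = -j/(ω·C) = 0 - j1.411e+04 Ω
  Z4: Z = R = 391 Ω
  Z5: Z = R = 60.7 Ω
Step 3 — Bridge requires nodal analysis (the Z5 bridge couples midpoints C and D, so the two paths cannot be reduced to a simple series/parallel combination). Setting node B to ground and injecting 1 A at node A, the 3-node admittance system at A, C, D solves to V_A = Z_AB = 0.02721 + j17.98 Ω = 17.98∠89.9° Ω.

Z = 0.02721 + j17.98 Ω = 17.98∠89.9° Ω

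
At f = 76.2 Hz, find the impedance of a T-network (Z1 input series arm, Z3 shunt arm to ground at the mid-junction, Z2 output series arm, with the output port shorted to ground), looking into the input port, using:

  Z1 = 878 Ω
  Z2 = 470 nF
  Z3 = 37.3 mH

Step 1 — Angular frequency: ω = 2π·f = 2π·76.2 = 478.8 rad/s.
Step 2 — Component impedances:
  Z1: Z = R = 878 Ω
  Z2: Z = 1/(jωC) = -j/(ω·C) = 0 - j4444 Ω
  Z3: Z = jωL = j·478.8·0.0373 = 0 + j17.86 Ω
Step 3 — With the output port shorted to ground, the output series arm Z2 runs from the junction to ground; the shunt arm Z3 also runs from the junction to ground. They appear in parallel: Z3 || Z2 = 0 + j17.93 Ω.
Step 4 — Series with input arm Z1: Z_in = Z1 + (Z3 || Z2) = 878 + j17.93 Ω = 878.2∠1.2° Ω.

Z = 878 + j17.93 Ω = 878.2∠1.2° Ω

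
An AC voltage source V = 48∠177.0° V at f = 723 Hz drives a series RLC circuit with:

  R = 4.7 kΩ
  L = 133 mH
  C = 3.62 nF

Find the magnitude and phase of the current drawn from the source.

Step 1 — Angular frequency: ω = 2π·f = 2π·723 = 4543 rad/s.
Step 2 — Component impedances:
  R: Z = R = 4700 Ω
  L: Z = jωL = j·4543·0.133 = 0 + j604.2 Ω
  C: Z = 1/(jωC) = -j/(ω·C) = 0 - j6.081e+04 Ω
Step 3 — Series combination: Z_total = R + L + C = 4700 - j6.021e+04 Ω = 6.039e+04∠-85.5° Ω.
Step 4 — Source phasor: V = 48∠177.0° V = -47.93 + j2.512 V.
Step 5 — Ohm's law: I = V / Z_total = (-47.93 + j2.512) / (4700 - j6.021e+04) = -0.0001033 - j0.0007881 A.
Step 6 — Convert to polar: |I| = 0.0007949 A, ∠I = -97.5°.

I = 0.0007949∠-97.5° A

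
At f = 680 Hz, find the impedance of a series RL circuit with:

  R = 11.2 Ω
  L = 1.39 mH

Step 1 — Angular frequency: ω = 2π·f = 2π·680 = 4273 rad/s.
Step 2 — Component impedances:
  R: Z = R = 11.2 Ω
  L: Z = jωL = j·4273·0.00139 = 0 + j5.939 Ω
Step 3 — Series combination: Z_total = R + L = 11.2 + j5.939 Ω = 12.68∠27.9° Ω.

Z = 11.2 + j5.939 Ω = 12.68∠27.9° Ω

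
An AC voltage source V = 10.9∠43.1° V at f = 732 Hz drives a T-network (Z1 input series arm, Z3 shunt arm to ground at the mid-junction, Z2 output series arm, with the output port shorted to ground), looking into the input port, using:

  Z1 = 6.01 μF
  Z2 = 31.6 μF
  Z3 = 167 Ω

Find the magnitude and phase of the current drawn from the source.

Step 1 — Angular frequency: ω = 2π·f = 2π·732 = 4599 rad/s.
Step 2 — Component impedances:
  Z1: Z = 1/(jωC) = -j/(ω·C) = 0 - j36.18 Ω
  Z2: Z = 1/(jωC) = -j/(ω·C) = 0 - j6.881 Ω
  Z3: Z = R = 167 Ω
Step 3 — With the output port shorted to ground, the output series arm Z2 runs from the junction to ground; the shunt arm Z3 also runs from the junction to ground. They appear in parallel: Z3 || Z2 = 0.283 - j6.869 Ω.
Step 4 — Series with input arm Z1: Z_in = Z1 + (Z3 || Z2) = 0.283 - j43.05 Ω = 43.05∠-89.6° Ω.
Step 5 — Source phasor: V = 10.9∠43.1° V = 7.959 + j7.448 V.
Step 6 — Ohm's law: I = V / Z_total = (7.959 + j7.448) / (0.283 - j43.05) = -0.1718 + j0.186 A.
Step 7 — Convert to polar: |I| = 0.2532 A, ∠I = 132.7°.

I = 0.2532∠132.7° A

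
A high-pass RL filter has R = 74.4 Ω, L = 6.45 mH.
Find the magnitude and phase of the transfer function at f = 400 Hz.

Step 1 — Angular frequency: ω = 2π·400 = 2513 rad/s.
Step 2 — Transfer function: H(jω) = jωL/(R + jωL).
Step 3 — Numerator jωL = j·16.21; denominator R + jωL = 74.4 + j16.21.
Step 4 — H = 0.04532 + j0.208.
Step 5 — Magnitude: |H| = 0.2129 (-13.4 dB); phase: φ = 77.7°.

|H| = 0.2129 (-13.4 dB), φ = 77.7°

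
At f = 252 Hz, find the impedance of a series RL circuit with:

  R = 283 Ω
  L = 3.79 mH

Step 1 — Angular frequency: ω = 2π·f = 2π·252 = 1583 rad/s.
Step 2 — Component impedances:
  R: Z = R = 283 Ω
  L: Z = jωL = j·1583·0.00379 = 0 + j6.001 Ω
Step 3 — Series combination: Z_total = R + L = 283 + j6.001 Ω = 283.1∠1.2° Ω.

Z = 283 + j6.001 Ω = 283.1∠1.2° Ω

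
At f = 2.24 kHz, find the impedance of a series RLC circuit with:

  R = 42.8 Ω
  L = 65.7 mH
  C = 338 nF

Step 1 — Angular frequency: ω = 2π·f = 2π·2240 = 1.407e+04 rad/s.
Step 2 — Component impedances:
  R: Z = R = 42.8 Ω
  L: Z = jωL = j·1.407e+04·0.0657 = 0 + j924.7 Ω
  C: Z = 1/(jωC) = -j/(ω·C) = 0 - j210.2 Ω
Step 3 — Series combination: Z_total = R + L + C = 42.8 + j714.5 Ω = 715.8∠86.6° Ω.

Z = 42.8 + j714.5 Ω = 715.8∠86.6° Ω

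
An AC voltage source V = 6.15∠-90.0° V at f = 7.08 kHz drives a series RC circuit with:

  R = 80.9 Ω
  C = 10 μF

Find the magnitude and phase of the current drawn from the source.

Step 1 — Angular frequency: ω = 2π·f = 2π·7080 = 4.448e+04 rad/s.
Step 2 — Component impedances:
  R: Z = R = 80.9 Ω
  C: Z = 1/(jωC) = -j/(ω·C) = 0 - j2.248 Ω
Step 3 — Series combination: Z_total = R + C = 80.9 - j2.248 Ω = 80.93∠-1.6° Ω.
Step 4 — Source phasor: V = 6.15∠-90.0° V = 0 - j6.15 V.
Step 5 — Ohm's law: I = V / Z_total = (0 - j6.15) / (80.9 - j2.248) = 0.002111 - j0.07596 A.
Step 6 — Convert to polar: |I| = 0.07599 A, ∠I = -88.4°.

I = 0.07599∠-88.4° A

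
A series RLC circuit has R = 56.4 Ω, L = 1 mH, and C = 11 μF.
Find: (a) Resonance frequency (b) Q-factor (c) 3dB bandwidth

Step 1 — Resonance: ω₀ = 1/√(LC) = 1/√(0.001·1.1e-05) = 9535 rad/s.
Step 2 — f₀ = ω₀/(2π) = 1517 Hz.
Step 3 — Series Q: Q = ω₀L/R = 9535·0.001/56.4 = 0.1691.
Step 4 — Bandwidth: Δω = ω₀/Q = 5.64e+04 rad/s; BW = Δω/(2π) = 8976 Hz.

(a) f₀ = 1517 Hz  (b) Q = 0.1691  (c) BW = 8976 Hz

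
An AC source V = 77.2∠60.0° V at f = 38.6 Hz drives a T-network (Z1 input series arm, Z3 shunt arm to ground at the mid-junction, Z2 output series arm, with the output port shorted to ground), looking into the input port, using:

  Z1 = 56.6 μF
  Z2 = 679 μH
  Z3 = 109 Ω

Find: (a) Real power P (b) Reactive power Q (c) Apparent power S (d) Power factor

Step 1 — Angular frequency: ω = 2π·f = 2π·38.6 = 242.5 rad/s.
Step 2 — Component impedances:
  Z1: Z = 1/(jωC) = -j/(ω·C) = 0 - j72.85 Ω
  Z2: Z = jωL = j·242.5·0.000679 = 0 + j0.1647 Ω
  Z3: Z = R = 109 Ω
Step 3 — With the output port shorted to ground, the output series arm Z2 runs from the junction to ground; the shunt arm Z3 also runs from the junction to ground. They appear in parallel: Z3 || Z2 = 0.0002488 + j0.1647 Ω.
Step 4 — Series with input arm Z1: Z_in = Z1 + (Z3 || Z2) = 0.0002488 - j72.68 Ω = 72.68∠-90.0° Ω.
Step 5 — Source phasor: V = 77.2∠60.0° V = 38.6 + j66.86 V.
Step 6 — Current: I = V / Z = -0.9198 + j0.5311 A = 1.062∠150.0° A.
Step 7 — Complex power: S = V·I* = 0.0002807 - j82 VA.
Step 8 — Real power: P = Re(S) = 0.0002807 W.
Step 9 — Reactive power: Q = Im(S) = -82 VAR.
Step 10 — Apparent power: |S| = 82 VA.
Step 11 — Power factor: PF = P/|S| = 3.423e-06 (leading).

(a) P = 0.0002807 W  (b) Q = -82 VAR  (c) S = 82 VA  (d) PF = 3.423e-06 (leading)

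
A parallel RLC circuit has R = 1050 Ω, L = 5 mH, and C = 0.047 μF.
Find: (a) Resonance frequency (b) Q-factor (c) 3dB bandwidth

Step 1 — Resonance: ω₀ = 1/√(LC) = 1/√(0.005·4.7e-08) = 6.523e+04 rad/s.
Step 2 — f₀ = ω₀/(2π) = 1.038e+04 Hz.
Step 3 — Parallel Q: Q = R/(ω₀L) = 1050/(6.523e+04·0.005) = 3.219.
Step 4 — Bandwidth: Δω = ω₀/Q = 2.026e+04 rad/s; BW = Δω/(2π) = 3225 Hz.

(a) f₀ = 1.038e+04 Hz  (b) Q = 3.219  (c) BW = 3225 Hz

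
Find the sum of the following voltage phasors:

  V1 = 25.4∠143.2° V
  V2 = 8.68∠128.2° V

Step 1 — Convert each phasor to rectangular form:
  V1 = 25.4·(cos(143.2°) + j·sin(143.2°)) = -20.34 + j15.22 V
  V2 = 8.68·(cos(128.2°) + j·sin(128.2°)) = -5.368 + j6.821 V
Step 2 — Sum components: V_total = -25.71 + j22.04 V.
Step 3 — Convert to polar: |V_total| = 33.86 V, ∠V_total = 139.4°.

V_total = 33.86∠139.4° V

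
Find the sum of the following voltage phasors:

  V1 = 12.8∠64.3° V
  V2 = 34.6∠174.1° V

Step 1 — Convert each phasor to rectangular form:
  V1 = 12.8·(cos(64.3°) + j·sin(64.3°)) = 5.551 + j11.53 V
  V2 = 34.6·(cos(174.1°) + j·sin(174.1°)) = -34.42 + j3.557 V
Step 2 — Sum components: V_total = -28.87 + j15.09 V.
Step 3 — Convert to polar: |V_total| = 32.57 V, ∠V_total = 152.4°.

V_total = 32.57∠152.4° V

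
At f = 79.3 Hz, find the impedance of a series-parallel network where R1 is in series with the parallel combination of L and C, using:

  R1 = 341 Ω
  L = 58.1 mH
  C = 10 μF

Step 1 — Angular frequency: ω = 2π·f = 2π·79.3 = 498.3 rad/s.
Step 2 — Component impedances:
  R1: Z = R = 341 Ω
  L: Z = jωL = j·498.3·0.0581 = 0 + j28.95 Ω
  C: Z = 1/(jωC) = -j/(ω·C) = 0 - j200.7 Ω
Step 3 — Parallel branch: L || C = 1/(1/L + 1/C) = 0 + j33.83 Ω.
Step 4 — Series with R1: Z_total = R1 + (L || C) = 341 + j33.83 Ω = 342.7∠5.7° Ω.

Z = 341 + j33.83 Ω = 342.7∠5.7° Ω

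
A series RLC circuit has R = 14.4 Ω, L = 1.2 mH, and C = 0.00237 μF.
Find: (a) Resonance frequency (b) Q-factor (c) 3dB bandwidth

Step 1 — Resonance condition Im(Z)=0 gives ω₀ = 1/√(LC).
Step 2 — ω₀ = 1/√(0.0012·2.37e-09) = 5.93e+05 rad/s.
Step 3 — f₀ = ω₀/(2π) = 9.437e+04 Hz.
Step 4 — Series Q: Q = ω₀L/R = 5.93e+05·0.0012/14.4 = 49.41.
Step 5 — 3dB bandwidth: Δω = ω₀/Q = 1.2e+04 rad/s; BW = Δω/(2π) = 1910 Hz.

(a) f₀ = 9.437e+04 Hz  (b) Q = 49.41  (c) BW = 1910 Hz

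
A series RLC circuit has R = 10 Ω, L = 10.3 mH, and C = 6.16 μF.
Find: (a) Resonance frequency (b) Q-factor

Step 1 — Resonance condition Im(Z)=0 gives ω₀ = 1/√(LC).
Step 2 — ω₀ = 1/√(0.0103·6.16e-06) = 3970 rad/s.
Step 3 — f₀ = ω₀/(2π) = 631.8 Hz.
Step 4 — Series Q: Q = ω₀L/R = 3970·0.0103/10 = 4.089.

(a) f₀ = 631.8 Hz  (b) Q = 4.089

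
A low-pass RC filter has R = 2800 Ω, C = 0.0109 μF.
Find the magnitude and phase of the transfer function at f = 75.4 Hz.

Step 1 — Angular frequency: ω = 2π·75.4 = 473.8 rad/s.
Step 2 — Transfer function: H(jω) = 1/(1 + jωRC).
Step 3 — Denominator: 1 + jωRC = 1 + j·473.8·2800·1.09e-08 = 1 + j0.01446.
Step 4 — H = 0.9998 - j0.01446.
Step 5 — Magnitude: |H| = 0.9999 (-0.0 dB); phase: φ = -0.8°.

|H| = 0.9999 (-0.0 dB), φ = -0.8°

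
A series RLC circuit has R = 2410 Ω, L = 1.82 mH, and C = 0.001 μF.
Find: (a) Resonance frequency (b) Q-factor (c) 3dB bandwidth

Step 1 — Resonance: ω₀ = 1/√(LC) = 1/√(0.00182·1e-09) = 7.412e+05 rad/s.
Step 2 — f₀ = ω₀/(2π) = 1.18e+05 Hz.
Step 3 — Series Q: Q = ω₀L/R = 7.412e+05·0.00182/2410 = 0.5598.
Step 4 — Bandwidth: Δω = ω₀/Q = 1.324e+06 rad/s; BW = Δω/(2π) = 2.107e+05 Hz.

(a) f₀ = 1.18e+05 Hz  (b) Q = 0.5598  (c) BW = 2.107e+05 Hz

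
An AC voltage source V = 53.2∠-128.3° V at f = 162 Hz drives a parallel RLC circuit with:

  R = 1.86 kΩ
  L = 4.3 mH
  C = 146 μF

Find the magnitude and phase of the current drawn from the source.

Step 1 — Angular frequency: ω = 2π·f = 2π·162 = 1018 rad/s.
Step 2 — Component impedances:
  R: Z = R = 1860 Ω
  L: Z = jωL = j·1018·0.0043 = 0 + j4.377 Ω
  C: Z = 1/(jωC) = -j/(ω·C) = 0 - j6.729 Ω
Step 3 — Parallel combination: 1/Z_total = 1/R + 1/L + 1/C; Z_total = 0.08429 + j12.52 Ω = 12.52∠89.6° Ω.
Step 4 — Source phasor: V = 53.2∠-128.3° V = -32.97 - j41.75 V.
Step 5 — Ohm's law: I = V / Z_total = (-32.97 - j41.75) / (0.08429 + j12.52) = -3.352 + j2.611 A.
Step 6 — Convert to polar: |I| = 4.249 A, ∠I = 142.1°.

I = 4.249∠142.1° A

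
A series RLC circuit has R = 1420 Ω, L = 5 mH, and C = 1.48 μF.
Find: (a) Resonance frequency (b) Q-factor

Step 1 — Resonance condition Im(Z)=0 gives ω₀ = 1/√(LC).
Step 2 — ω₀ = 1/√(0.005·1.48e-06) = 1.162e+04 rad/s.
Step 3 — f₀ = ω₀/(2π) = 1850 Hz.
Step 4 — Series Q: Q = ω₀L/R = 1.162e+04·0.005/1420 = 0.04093.

(a) f₀ = 1850 Hz  (b) Q = 0.04093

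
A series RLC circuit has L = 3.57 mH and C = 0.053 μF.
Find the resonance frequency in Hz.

Step 1 — Resonance condition Im(Z)=0 gives ω₀ = 1/√(LC).
Step 2 — ω₀ = 1/√(0.00357·5.3e-08) = 7.27e+04 rad/s.
Step 3 — f₀ = ω₀/(2π) = 1.157e+04 Hz.

f₀ = 1.157e+04 Hz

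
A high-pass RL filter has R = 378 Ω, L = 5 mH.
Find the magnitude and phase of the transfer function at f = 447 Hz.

Step 1 — Angular frequency: ω = 2π·447 = 2809 rad/s.
Step 2 — Transfer function: H(jω) = jωL/(R + jωL).
Step 3 — Numerator jωL = j·14.04; denominator R + jωL = 378 + j14.04.
Step 4 — H = 0.001378 + j0.0371.
Step 5 — Magnitude: |H| = 0.03712 (-28.6 dB); phase: φ = 87.9°.

|H| = 0.03712 (-28.6 dB), φ = 87.9°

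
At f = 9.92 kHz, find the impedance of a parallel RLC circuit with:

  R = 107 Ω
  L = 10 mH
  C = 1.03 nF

Step 1 — Angular frequency: ω = 2π·f = 2π·9920 = 6.233e+04 rad/s.
Step 2 — Component impedances:
  R: Z = R = 107 Ω
  L: Z = jωL = j·6.233e+04·0.01 = 0 + j623.3 Ω
  C: Z = 1/(jωC) = -j/(ω·C) = 0 - j1.558e+04 Ω
Step 3 — Parallel combination: 1/Z_total = 1/R + 1/L + 1/C; Z_total = 104.2 + j17.17 Ω = 105.6∠9.4° Ω.

Z = 104.2 + j17.17 Ω = 105.6∠9.4° Ω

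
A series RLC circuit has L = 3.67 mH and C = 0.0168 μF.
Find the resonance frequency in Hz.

Step 1 — Resonance condition Im(Z)=0 gives ω₀ = 1/√(LC).
Step 2 — ω₀ = 1/√(0.00367·1.68e-08) = 1.274e+05 rad/s.
Step 3 — f₀ = ω₀/(2π) = 2.027e+04 Hz.

f₀ = 2.027e+04 Hz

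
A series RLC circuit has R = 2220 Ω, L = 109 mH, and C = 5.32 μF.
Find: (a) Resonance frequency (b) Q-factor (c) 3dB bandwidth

Step 1 — Resonance: ω₀ = 1/√(LC) = 1/√(0.109·5.32e-06) = 1313 rad/s.
Step 2 — f₀ = ω₀/(2π) = 209 Hz.
Step 3 — Series Q: Q = ω₀L/R = 1313·0.109/2220 = 0.06448.
Step 4 — Bandwidth: Δω = ω₀/Q = 2.037e+04 rad/s; BW = Δω/(2π) = 3242 Hz.

(a) f₀ = 209 Hz  (b) Q = 0.06448  (c) BW = 3242 Hz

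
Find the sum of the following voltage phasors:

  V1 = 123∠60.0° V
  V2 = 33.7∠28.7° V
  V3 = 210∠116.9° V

Step 1 — Convert each phasor to rectangular form:
  V1 = 123·(cos(60.0°) + j·sin(60.0°)) = 61.5 + j106.5 V
  V2 = 33.7·(cos(28.7°) + j·sin(28.7°)) = 29.56 + j16.18 V
  V3 = 210·(cos(116.9°) + j·sin(116.9°)) = -95.01 + j187.3 V
Step 2 — Sum components: V_total = -3.951 + j310 V.
Step 3 — Convert to polar: |V_total| = 310 V, ∠V_total = 90.7°.

V_total = 310∠90.7° V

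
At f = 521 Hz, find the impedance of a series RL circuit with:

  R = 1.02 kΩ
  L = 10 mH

Step 1 — Angular frequency: ω = 2π·f = 2π·521 = 3274 rad/s.
Step 2 — Component impedances:
  R: Z = R = 1020 Ω
  L: Z = jωL = j·3274·0.01 = 0 + j32.74 Ω
Step 3 — Series combination: Z_total = R + L = 1020 + j32.74 Ω = 1021∠1.8° Ω.

Z = 1020 + j32.74 Ω = 1021∠1.8° Ω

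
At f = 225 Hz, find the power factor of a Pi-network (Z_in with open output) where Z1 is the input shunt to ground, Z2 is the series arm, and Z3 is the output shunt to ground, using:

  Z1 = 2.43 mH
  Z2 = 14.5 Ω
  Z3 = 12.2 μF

Step 1 — Angular frequency: ω = 2π·f = 2π·225 = 1414 rad/s.
Step 2 — Component impedances:
  Z1: Z = jωL = j·1414·0.00243 = 0 + j3.435 Ω
  Z2: Z = R = 14.5 Ω
  Z3: Z = 1/(jωC) = -j/(ω·C) = 0 - j57.98 Ω
Step 3 — With open output, the series arm Z2 and the output shunt Z3 appear in series to ground: Z2 + Z3 = 14.5 - j57.98 Ω.
Step 4 — Parallel with input shunt Z1: Z_in = Z1 || (Z2 + Z3) = 0.05372 + j3.637 Ω = 3.638∠89.2° Ω.
Step 5 — Power factor: PF = cos(φ) = Re(Z)/|Z| = 0.05372/3.638 = 0.01477.
Step 6 — Type: Im(Z) = 3.637 ⇒ lagging (phase φ = 89.2°).

PF = 0.01477 (lagging, φ = 89.2°)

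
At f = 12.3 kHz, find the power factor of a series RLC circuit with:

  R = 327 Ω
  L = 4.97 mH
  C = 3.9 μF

Step 1 — Angular frequency: ω = 2π·f = 2π·1.23e+04 = 7.728e+04 rad/s.
Step 2 — Component impedances:
  R: Z = R = 327 Ω
  L: Z = jωL = j·7.728e+04·0.00497 = 0 + j384.1 Ω
  C: Z = 1/(jωC) = -j/(ω·C) = 0 - j3.318 Ω
Step 3 — Series combination: Z_total = R + L + C = 327 + j380.8 Ω = 501.9∠49.3° Ω.
Step 4 — Power factor: PF = cos(φ) = Re(Z)/|Z| = 327/501.9 = 0.6515.
Step 5 — Type: Im(Z) = 380.8 ⇒ lagging (phase φ = 49.3°).

PF = 0.6515 (lagging, φ = 49.3°)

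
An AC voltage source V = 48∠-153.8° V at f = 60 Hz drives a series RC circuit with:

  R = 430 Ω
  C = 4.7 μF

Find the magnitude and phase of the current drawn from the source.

Step 1 — Angular frequency: ω = 2π·f = 2π·60 = 377 rad/s.
Step 2 — Component impedances:
  R: Z = R = 430 Ω
  C: Z = 1/(jωC) = -j/(ω·C) = 0 - j564.4 Ω
Step 3 — Series combination: Z_total = R + C = 430 - j564.4 Ω = 709.5∠-52.7° Ω.
Step 4 — Source phasor: V = 48∠-153.8° V = -43.07 - j21.19 V.
Step 5 — Ohm's law: I = V / Z_total = (-43.07 - j21.19) / (430 - j564.4) = -0.01303 - j0.06638 A.
Step 6 — Convert to polar: |I| = 0.06765 A, ∠I = -101.1°.

I = 0.06765∠-101.1° A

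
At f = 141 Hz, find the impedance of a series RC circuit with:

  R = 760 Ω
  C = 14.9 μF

Step 1 — Angular frequency: ω = 2π·f = 2π·141 = 885.9 rad/s.
Step 2 — Component impedances:
  R: Z = R = 760 Ω
  C: Z = 1/(jωC) = -j/(ω·C) = 0 - j75.76 Ω
Step 3 — Series combination: Z_total = R + C = 760 - j75.76 Ω = 763.8∠-5.7° Ω.

Z = 760 - j75.76 Ω = 763.8∠-5.7° Ω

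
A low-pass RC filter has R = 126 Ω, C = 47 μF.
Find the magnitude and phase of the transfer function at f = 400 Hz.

Step 1 — Angular frequency: ω = 2π·400 = 2513 rad/s.
Step 2 — Transfer function: H(jω) = 1/(1 + jωRC).
Step 3 — Denominator: 1 + jωRC = 1 + j·2513·126·4.7e-05 = 1 + j14.88.
Step 4 — H = 0.004494 - j0.06689.
Step 5 — Magnitude: |H| = 0.06704 (-23.5 dB); phase: φ = -86.2°.

|H| = 0.06704 (-23.5 dB), φ = -86.2°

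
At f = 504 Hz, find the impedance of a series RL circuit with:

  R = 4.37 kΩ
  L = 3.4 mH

Step 1 — Angular frequency: ω = 2π·f = 2π·504 = 3167 rad/s.
Step 2 — Component impedances:
  R: Z = R = 4370 Ω
  L: Z = jωL = j·3167·0.0034 = 0 + j10.77 Ω
Step 3 — Series combination: Z_total = R + L = 4370 + j10.77 Ω = 4370∠0.1° Ω.

Z = 4370 + j10.77 Ω = 4370∠0.1° Ω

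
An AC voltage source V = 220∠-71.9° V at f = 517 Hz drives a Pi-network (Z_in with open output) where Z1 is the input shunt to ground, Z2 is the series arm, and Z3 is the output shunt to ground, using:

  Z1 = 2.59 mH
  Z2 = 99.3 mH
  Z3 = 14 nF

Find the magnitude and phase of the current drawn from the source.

Step 1 — Angular frequency: ω = 2π·f = 2π·517 = 3248 rad/s.
Step 2 — Component impedances:
  Z1: Z = jωL = j·3248·0.00259 = 0 + j8.413 Ω
  Z2: Z = jωL = j·3248·0.0993 = 0 + j322.6 Ω
  Z3: Z = 1/(jωC) = -j/(ω·C) = 0 - j2.199e+04 Ω
Step 3 — With open output, the series arm Z2 and the output shunt Z3 appear in series to ground: Z2 + Z3 = 0 - j2.167e+04 Ω.
Step 4 — Parallel with input shunt Z1: Z_in = Z1 || (Z2 + Z3) = 0 + j8.417 Ω = 8.417∠90.0° Ω.
Step 5 — Source phasor: V = 220∠-71.9° V = 68.35 - j209.1 V.
Step 6 — Ohm's law: I = V / Z_total = (68.35 - j209.1) / (0 + j8.417) = -24.85 - j8.121 A.
Step 7 — Convert to polar: |I| = 26.14 A, ∠I = -161.9°.

I = 26.14∠-161.9° A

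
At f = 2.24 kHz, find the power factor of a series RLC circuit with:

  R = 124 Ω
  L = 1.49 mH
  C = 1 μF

Step 1 — Angular frequency: ω = 2π·f = 2π·2240 = 1.407e+04 rad/s.
Step 2 — Component impedances:
  R: Z = R = 124 Ω
  L: Z = jωL = j·1.407e+04·0.00149 = 0 + j20.97 Ω
  C: Z = 1/(jωC) = -j/(ω·C) = 0 - j71.05 Ω
Step 3 — Series combination: Z_total = R + L + C = 124 - j50.08 Ω = 133.7∠-22.0° Ω.
Step 4 — Power factor: PF = cos(φ) = Re(Z)/|Z| = 124/133.73 = 0.9272.
Step 5 — Type: Im(Z) = -50.08 ⇒ leading (phase φ = -22.0°).

PF = 0.9272 (leading, φ = -22.0°)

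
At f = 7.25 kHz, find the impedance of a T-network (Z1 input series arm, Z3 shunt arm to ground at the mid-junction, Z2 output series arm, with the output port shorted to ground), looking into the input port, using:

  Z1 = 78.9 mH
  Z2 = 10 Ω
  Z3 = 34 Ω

Step 1 — Angular frequency: ω = 2π·f = 2π·7250 = 4.555e+04 rad/s.
Step 2 — Component impedances:
  Z1: Z = jωL = j·4.555e+04·0.0789 = 0 + j3594 Ω
  Z2: Z = R = 10 Ω
  Z3: Z = R = 34 Ω
Step 3 — With the output port shorted to ground, the output series arm Z2 runs from the junction to ground; the shunt arm Z3 also runs from the junction to ground. They appear in parallel: Z3 || Z2 = 7.727 Ω.
Step 4 — Series with input arm Z1: Z_in = Z1 + (Z3 || Z2) = 7.727 + j3594 Ω = 3594∠89.9° Ω.

Z = 7.727 + j3594 Ω = 3594∠89.9° Ω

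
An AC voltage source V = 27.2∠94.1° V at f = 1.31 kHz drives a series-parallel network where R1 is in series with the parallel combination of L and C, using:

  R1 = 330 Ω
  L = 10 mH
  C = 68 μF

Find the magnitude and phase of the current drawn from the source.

Step 1 — Angular frequency: ω = 2π·f = 2π·1310 = 8231 rad/s.
Step 2 — Component impedances:
  R1: Z = R = 330 Ω
  L: Z = jωL = j·8231·0.01 = 0 + j82.31 Ω
  C: Z = 1/(jωC) = -j/(ω·C) = 0 - j1.787 Ω
Step 3 — Parallel branch: L || C = 1/(1/L + 1/C) = 0 - j1.826 Ω.
Step 4 — Series with R1: Z_total = R1 + (L || C) = 330 - j1.826 Ω = 330∠-0.3° Ω.
Step 5 — Source phasor: V = 27.2∠94.1° V = -1.945 + j27.13 V.
Step 6 — Ohm's law: I = V / Z_total = (-1.945 + j27.13) / (330 - j1.826) = -0.006348 + j0.08218 A.
Step 7 — Convert to polar: |I| = 0.08242 A, ∠I = 94.4°.

I = 0.08242∠94.4° A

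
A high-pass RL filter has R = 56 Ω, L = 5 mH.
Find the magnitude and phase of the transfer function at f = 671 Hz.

Step 1 — Angular frequency: ω = 2π·671 = 4216 rad/s.
Step 2 — Transfer function: H(jω) = jωL/(R + jωL).
Step 3 — Numerator jωL = j·21.08; denominator R + jωL = 56 + j21.08.
Step 4 — H = 0.1241 + j0.3297.
Step 5 — Magnitude: |H| = 0.3523 (-9.1 dB); phase: φ = 69.4°.

|H| = 0.3523 (-9.1 dB), φ = 69.4°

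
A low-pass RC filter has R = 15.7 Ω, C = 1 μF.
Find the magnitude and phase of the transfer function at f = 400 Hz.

Step 1 — Angular frequency: ω = 2π·400 = 2513 rad/s.
Step 2 — Transfer function: H(jω) = 1/(1 + jωRC).
Step 3 — Denominator: 1 + jωRC = 1 + j·2513·15.7·1e-06 = 1 + j0.03946.
Step 4 — H = 0.9984 - j0.0394.
Step 5 — Magnitude: |H| = 0.9992 (-0.0 dB); phase: φ = -2.3°.

|H| = 0.9992 (-0.0 dB), φ = -2.3°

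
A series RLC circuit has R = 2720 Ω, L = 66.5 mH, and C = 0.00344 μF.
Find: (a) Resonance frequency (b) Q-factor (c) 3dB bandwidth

Step 1 — Resonance: ω₀ = 1/√(LC) = 1/√(0.0665·3.44e-09) = 6.612e+04 rad/s.
Step 2 — f₀ = ω₀/(2π) = 1.052e+04 Hz.
Step 3 — Series Q: Q = ω₀L/R = 6.612e+04·0.0665/2720 = 1.616.
Step 4 — Bandwidth: Δω = ω₀/Q = 4.09e+04 rad/s; BW = Δω/(2π) = 6510 Hz.

(a) f₀ = 1.052e+04 Hz  (b) Q = 1.616  (c) BW = 6510 Hz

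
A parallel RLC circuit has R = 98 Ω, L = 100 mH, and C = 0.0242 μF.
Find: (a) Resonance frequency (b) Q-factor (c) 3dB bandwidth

Step 1 — Resonance: ω₀ = 1/√(LC) = 1/√(0.1·2.42e-08) = 2.033e+04 rad/s.
Step 2 — f₀ = ω₀/(2π) = 3235 Hz.
Step 3 — Parallel Q: Q = R/(ω₀L) = 98/(2.033e+04·0.1) = 0.04821.
Step 4 — Bandwidth: Δω = ω₀/Q = 4.217e+05 rad/s; BW = Δω/(2π) = 6.711e+04 Hz.

(a) f₀ = 3235 Hz  (b) Q = 0.04821  (c) BW = 6.711e+04 Hz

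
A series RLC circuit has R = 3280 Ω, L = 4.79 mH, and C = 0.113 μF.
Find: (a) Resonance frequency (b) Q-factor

Step 1 — Resonance condition Im(Z)=0 gives ω₀ = 1/√(LC).
Step 2 — ω₀ = 1/√(0.00479·1.13e-07) = 4.298e+04 rad/s.
Step 3 — f₀ = ω₀/(2π) = 6841 Hz.
Step 4 — Series Q: Q = ω₀L/R = 4.298e+04·0.00479/3280 = 0.06277.

(a) f₀ = 6841 Hz  (b) Q = 0.06277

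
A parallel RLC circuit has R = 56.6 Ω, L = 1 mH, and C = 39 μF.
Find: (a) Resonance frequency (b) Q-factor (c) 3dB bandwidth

Step 1 — Resonance: ω₀ = 1/√(LC) = 1/√(0.001·3.9e-05) = 5064 rad/s.
Step 2 — f₀ = ω₀/(2π) = 805.9 Hz.
Step 3 — Parallel Q: Q = R/(ω₀L) = 56.6/(5064·0.001) = 11.18.
Step 4 — Bandwidth: Δω = ω₀/Q = 453 rad/s; BW = Δω/(2π) = 72.1 Hz.

(a) f₀ = 805.9 Hz  (b) Q = 11.18  (c) BW = 72.1 Hz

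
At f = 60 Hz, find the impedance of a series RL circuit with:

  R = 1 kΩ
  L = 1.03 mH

Step 1 — Angular frequency: ω = 2π·f = 2π·60 = 377 rad/s.
Step 2 — Component impedances:
  R: Z = R = 1000 Ω
  L: Z = jωL = j·377·0.00103 = 0 + j0.3883 Ω
Step 3 — Series combination: Z_total = R + L = 1000 + j0.3883 Ω = 1000∠0.0° Ω.

Z = 1000 + j0.3883 Ω = 1000∠0.0° Ω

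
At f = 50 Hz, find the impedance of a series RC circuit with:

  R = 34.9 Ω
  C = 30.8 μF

Step 1 — Angular frequency: ω = 2π·f = 2π·50 = 314.2 rad/s.
Step 2 — Component impedances:
  R: Z = R = 34.9 Ω
  C: Z = 1/(jωC) = -j/(ω·C) = 0 - j103.3 Ω
Step 3 — Series combination: Z_total = R + C = 34.9 - j103.3 Ω = 109.1∠-71.3° Ω.

Z = 34.9 - j103.3 Ω = 109.1∠-71.3° Ω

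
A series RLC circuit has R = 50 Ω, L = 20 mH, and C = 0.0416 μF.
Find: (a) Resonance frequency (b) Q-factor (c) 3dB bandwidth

Step 1 — Resonance: ω₀ = 1/√(LC) = 1/√(0.02·4.16e-08) = 3.467e+04 rad/s.
Step 2 — f₀ = ω₀/(2π) = 5518 Hz.
Step 3 — Series Q: Q = ω₀L/R = 3.467e+04·0.02/50 = 13.87.
Step 4 — Bandwidth: Δω = ω₀/Q = 2500 rad/s; BW = Δω/(2π) = 397.9 Hz.

(a) f₀ = 5518 Hz  (b) Q = 13.87  (c) BW = 397.9 Hz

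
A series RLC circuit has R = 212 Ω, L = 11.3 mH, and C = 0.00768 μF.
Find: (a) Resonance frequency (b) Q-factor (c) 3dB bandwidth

Step 1 — Resonance: ω₀ = 1/√(LC) = 1/√(0.0113·7.68e-09) = 1.073e+05 rad/s.
Step 2 — f₀ = ω₀/(2π) = 1.708e+04 Hz.
Step 3 — Series Q: Q = ω₀L/R = 1.073e+05·0.0113/212 = 5.722.
Step 4 — Bandwidth: Δω = ω₀/Q = 1.876e+04 rad/s; BW = Δω/(2π) = 2986 Hz.

(a) f₀ = 1.708e+04 Hz  (b) Q = 5.722  (c) BW = 2986 Hz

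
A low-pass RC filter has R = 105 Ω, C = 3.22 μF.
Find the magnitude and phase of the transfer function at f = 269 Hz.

Step 1 — Angular frequency: ω = 2π·269 = 1690 rad/s.
Step 2 — Transfer function: H(jω) = 1/(1 + jωRC).
Step 3 — Denominator: 1 + jωRC = 1 + j·1690·105·3.22e-06 = 1 + j0.5714.
Step 4 — H = 0.7538 - j0.4308.
Step 5 — Magnitude: |H| = 0.8682 (-1.2 dB); phase: φ = -29.7°.

|H| = 0.8682 (-1.2 dB), φ = -29.7°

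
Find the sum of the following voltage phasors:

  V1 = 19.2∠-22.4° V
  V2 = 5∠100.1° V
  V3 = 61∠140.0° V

Step 1 — Convert each phasor to rectangular form:
  V1 = 19.2·(cos(-22.4°) + j·sin(-22.4°)) = 17.75 - j7.317 V
  V2 = 5·(cos(100.1°) + j·sin(100.1°)) = -0.8768 + j4.923 V
  V3 = 61·(cos(140.0°) + j·sin(140.0°)) = -46.73 + j39.21 V
Step 2 — Sum components: V_total = -29.85 + j36.82 V.
Step 3 — Convert to polar: |V_total| = 47.4 V, ∠V_total = 129.0°.

V_total = 47.4∠129.0° V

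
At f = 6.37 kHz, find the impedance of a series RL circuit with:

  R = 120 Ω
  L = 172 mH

Step 1 — Angular frequency: ω = 2π·f = 2π·6370 = 4.002e+04 rad/s.
Step 2 — Component impedances:
  R: Z = R = 120 Ω
  L: Z = jωL = j·4.002e+04·0.172 = 0 + j6884 Ω
Step 3 — Series combination: Z_total = R + L = 120 + j6884 Ω = 6885∠89.0° Ω.

Z = 120 + j6884 Ω = 6885∠89.0° Ω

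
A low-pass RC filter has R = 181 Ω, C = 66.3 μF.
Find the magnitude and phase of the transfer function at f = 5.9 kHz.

Step 1 — Angular frequency: ω = 2π·5900 = 3.707e+04 rad/s.
Step 2 — Transfer function: H(jω) = 1/(1 + jωRC).
Step 3 — Denominator: 1 + jωRC = 1 + j·3.707e+04·181·6.63e-05 = 1 + j444.9.
Step 4 — H = 5.053e-06 - j0.002248.
Step 5 — Magnitude: |H| = 0.002248 (-53.0 dB); phase: φ = -89.9°.

|H| = 0.002248 (-53.0 dB), φ = -89.9°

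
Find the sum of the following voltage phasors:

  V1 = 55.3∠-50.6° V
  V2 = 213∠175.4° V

Step 1 — Convert each phasor to rectangular form:
  V1 = 55.3·(cos(-50.6°) + j·sin(-50.6°)) = 35.1 - j42.73 V
  V2 = 213·(cos(175.4°) + j·sin(175.4°)) = -212.3 + j17.08 V
Step 2 — Sum components: V_total = -177.2 - j25.65 V.
Step 3 — Convert to polar: |V_total| = 179.1 V, ∠V_total = -171.8°.

V_total = 179.1∠-171.8° V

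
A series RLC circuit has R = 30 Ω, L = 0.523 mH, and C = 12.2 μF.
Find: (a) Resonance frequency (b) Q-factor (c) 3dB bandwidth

Step 1 — Resonance: ω₀ = 1/√(LC) = 1/√(0.000523·1.22e-05) = 1.252e+04 rad/s.
Step 2 — f₀ = ω₀/(2π) = 1992 Hz.
Step 3 — Series Q: Q = ω₀L/R = 1.252e+04·0.000523/30 = 0.2182.
Step 4 — Bandwidth: Δω = ω₀/Q = 5.736e+04 rad/s; BW = Δω/(2π) = 9129 Hz.

(a) f₀ = 1992 Hz  (b) Q = 0.2182  (c) BW = 9129 Hz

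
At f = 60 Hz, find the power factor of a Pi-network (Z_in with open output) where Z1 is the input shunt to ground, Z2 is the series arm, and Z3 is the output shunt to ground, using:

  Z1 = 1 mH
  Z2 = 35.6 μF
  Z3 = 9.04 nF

Step 1 — Angular frequency: ω = 2π·f = 2π·60 = 377 rad/s.
Step 2 — Component impedances:
  Z1: Z = jωL = j·377·0.001 = 0 + j0.377 Ω
  Z2: Z = 1/(jωC) = -j/(ω·C) = 0 - j74.51 Ω
  Z3: Z = 1/(jωC) = -j/(ω·C) = 0 - j2.934e+05 Ω
Step 3 — With open output, the series arm Z2 and the output shunt Z3 appear in series to ground: Z2 + Z3 = 0 - j2.935e+05 Ω.
Step 4 — Parallel with input shunt Z1: Z_in = Z1 || (Z2 + Z3) = 0 + j0.377 Ω = 0.377∠90.0° Ω.
Step 5 — Power factor: PF = cos(φ) = Re(Z)/|Z| = -0/0.377 = -0.
Step 6 — Type: Im(Z) = 0.377 ⇒ lagging (phase φ = 90.0°).

PF = -0 (lagging, φ = 90.0°)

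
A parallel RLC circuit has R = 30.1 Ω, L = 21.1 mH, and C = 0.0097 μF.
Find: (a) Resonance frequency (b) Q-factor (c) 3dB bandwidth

Step 1 — Resonance: ω₀ = 1/√(LC) = 1/√(0.0211·9.7e-09) = 6.99e+04 rad/s.
Step 2 — f₀ = ω₀/(2π) = 1.112e+04 Hz.
Step 3 — Parallel Q: Q = R/(ω₀L) = 30.1/(6.99e+04·0.0211) = 0.02041.
Step 4 — Bandwidth: Δω = ω₀/Q = 3.425e+06 rad/s; BW = Δω/(2π) = 5.451e+05 Hz.

(a) f₀ = 1.112e+04 Hz  (b) Q = 0.02041  (c) BW = 5.451e+05 Hz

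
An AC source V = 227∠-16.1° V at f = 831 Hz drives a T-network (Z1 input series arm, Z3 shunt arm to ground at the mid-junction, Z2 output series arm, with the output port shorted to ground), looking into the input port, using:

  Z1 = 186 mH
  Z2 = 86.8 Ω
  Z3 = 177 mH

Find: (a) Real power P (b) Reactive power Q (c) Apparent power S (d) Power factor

Step 1 — Angular frequency: ω = 2π·f = 2π·831 = 5221 rad/s.
Step 2 — Component impedances:
  Z1: Z = jωL = j·5221·0.186 = 0 + j971.2 Ω
  Z2: Z = R = 86.8 Ω
  Z3: Z = jωL = j·5221·0.177 = 0 + j924.2 Ω
Step 3 — With the output port shorted to ground, the output series arm Z2 runs from the junction to ground; the shunt arm Z3 also runs from the junction to ground. They appear in parallel: Z3 || Z2 = 86.04 + j8.081 Ω.
Step 4 — Series with input arm Z1: Z_in = Z1 + (Z3 || Z2) = 86.04 + j979.2 Ω = 983∠85.0° Ω.
Step 5 — Source phasor: V = 227∠-16.1° V = 218.1 - j62.95 V.
Step 6 — Current: I = V / Z = -0.04437 - j0.2266 A = 0.2309∠-101.1° A.
Step 7 — Complex power: S = V·I* = 4.588 + j52.22 VA.
Step 8 — Real power: P = Re(S) = 4.588 W.
Step 9 — Reactive power: Q = Im(S) = 52.22 VAR.
Step 10 — Apparent power: |S| = 52.42 VA.
Step 11 — Power factor: PF = P/|S| = 0.08753 (lagging).

(a) P = 4.588 W  (b) Q = 52.22 VAR  (c) S = 52.42 VA  (d) PF = 0.08753 (lagging)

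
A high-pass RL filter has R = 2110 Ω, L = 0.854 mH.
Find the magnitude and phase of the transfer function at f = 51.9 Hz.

Step 1 — Angular frequency: ω = 2π·51.9 = 326.1 rad/s.
Step 2 — Transfer function: H(jω) = jωL/(R + jωL).
Step 3 — Numerator jωL = j·0.2785; denominator R + jωL = 2110 + j0.2785.
Step 4 — H = 1.742e-08 + j0.000132.
Step 5 — Magnitude: |H| = 0.000132 (-77.6 dB); phase: φ = 90.0°.

|H| = 0.000132 (-77.6 dB), φ = 90.0°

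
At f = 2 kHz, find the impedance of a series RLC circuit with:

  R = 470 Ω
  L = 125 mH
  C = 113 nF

Step 1 — Angular frequency: ω = 2π·f = 2π·2000 = 1.257e+04 rad/s.
Step 2 — Component impedances:
  R: Z = R = 470 Ω
  L: Z = jωL = j·1.257e+04·0.125 = 0 + j1571 Ω
  C: Z = 1/(jωC) = -j/(ω·C) = 0 - j704.2 Ω
Step 3 — Series combination: Z_total = R + L + C = 470 + j866.6 Ω = 985.8∠61.5° Ω.

Z = 470 + j866.6 Ω = 985.8∠61.5° Ω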